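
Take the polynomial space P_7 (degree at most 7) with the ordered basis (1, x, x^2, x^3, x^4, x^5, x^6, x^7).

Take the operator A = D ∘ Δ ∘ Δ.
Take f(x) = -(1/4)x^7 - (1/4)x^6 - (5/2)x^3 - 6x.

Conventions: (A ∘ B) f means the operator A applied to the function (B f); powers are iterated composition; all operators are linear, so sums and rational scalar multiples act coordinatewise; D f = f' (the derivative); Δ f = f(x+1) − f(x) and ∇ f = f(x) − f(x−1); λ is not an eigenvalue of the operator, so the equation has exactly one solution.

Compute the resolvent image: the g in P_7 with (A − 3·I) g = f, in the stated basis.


write g with unknown coordinates in the stated basis and equate coefficients in (A − 3·I) g = f
solving from the highest basis element down gives g = (1/12)x^7 + (1/12)x^6 + (35/6)x^4 + (55/2)x^3 + (305/6)x^2 + (286/3)x + 2137/18
check: A g = (35/2)x^4 + 80x^3 + (305/2)x^2 + 280x + 2137/6
so A g − 3·g = -(1/4)x^7 - (1/4)x^6 - (5/2)x^3 - 6x = f ✓

g(x) = (1/12)x^7 + (1/12)x^6 + (35/6)x^4 + (55/2)x^3 + (305/6)x^2 + (286/3)x + 2137/18


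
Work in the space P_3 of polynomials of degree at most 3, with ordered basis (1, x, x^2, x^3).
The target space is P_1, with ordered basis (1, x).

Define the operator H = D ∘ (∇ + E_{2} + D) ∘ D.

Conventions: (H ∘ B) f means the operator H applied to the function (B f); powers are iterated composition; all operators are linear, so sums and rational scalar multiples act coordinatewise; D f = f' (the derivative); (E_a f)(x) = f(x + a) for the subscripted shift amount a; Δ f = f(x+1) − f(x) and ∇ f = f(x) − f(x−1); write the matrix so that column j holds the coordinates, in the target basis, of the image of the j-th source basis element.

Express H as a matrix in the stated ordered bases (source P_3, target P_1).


image of 1: 0
image of x: 0
image of x^2: 2
image of x^3: 6x + 24
each image's coordinates form column j of the matrix

the matrix is [[0, 0, 2, 24]; [0, 0, 0, 6]] (rows listed top to bottom)


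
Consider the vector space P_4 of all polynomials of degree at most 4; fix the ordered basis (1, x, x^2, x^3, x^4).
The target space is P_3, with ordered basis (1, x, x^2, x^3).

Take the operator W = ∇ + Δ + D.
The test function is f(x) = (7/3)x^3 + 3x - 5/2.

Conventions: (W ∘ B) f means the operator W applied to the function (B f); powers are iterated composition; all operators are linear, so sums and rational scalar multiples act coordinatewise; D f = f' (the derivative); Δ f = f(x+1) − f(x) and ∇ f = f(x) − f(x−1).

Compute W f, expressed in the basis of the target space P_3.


g(x) = 21x^2 + 41/3

∇ f = 7x^2 - 7x + 16/3
Δ f = 7x^2 + 7x + 16/3
D f = 7x^2 + 3
(∇ + Δ + D) f = 21x^2 + 41/3


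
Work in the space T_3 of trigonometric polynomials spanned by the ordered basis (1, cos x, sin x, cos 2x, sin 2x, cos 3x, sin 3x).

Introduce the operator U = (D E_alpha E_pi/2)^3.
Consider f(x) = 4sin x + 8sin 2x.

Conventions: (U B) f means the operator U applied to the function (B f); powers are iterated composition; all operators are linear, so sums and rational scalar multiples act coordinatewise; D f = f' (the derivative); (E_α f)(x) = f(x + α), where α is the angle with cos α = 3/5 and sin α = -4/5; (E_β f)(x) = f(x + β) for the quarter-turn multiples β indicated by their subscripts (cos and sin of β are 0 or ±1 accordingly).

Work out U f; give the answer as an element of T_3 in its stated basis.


g(x) = (176/125)cos x + (468/125)sin x + (752192/15625)cos 2x - (658944/15625)sin 2x

E_pi/2 f = 4cos x - 8sin 2x
E_alpha E_pi/2 f = (12/5)cos x + (16/5)sin x + (192/25)cos 2x + (56/25)sin 2x
D E_alpha E_pi/2 f = (16/5)cos x - (12/5)sin x + (112/25)cos 2x - (384/25)sin 2x
E_pi/2 (D E_alpha E_pi/2) f = -(12/5)cos x - (16/5)sin x - (112/25)cos 2x + (384/25)sin 2x
E_alpha E_pi/2 (D E_alpha E_pi/2) f = (28/25)cos x - (96/25)sin x - (8432/625)cos 2x - (5376/625)sin 2x
D E_alpha E_pi/2 (D E_alpha E_pi/2) f = -(96/25)cos x - (28/25)sin x - (10752/625)cos 2x + (16864/625)sin 2x
E_pi/2 (D E_alpha E_pi/2) (D E_alpha E_pi/2) f = -(28/25)cos x + (96/25)sin x + (10752/625)cos 2x - (16864/625)sin 2x
E_alpha E_pi/2 (D E_alpha E_pi/2) (D E_alpha E_pi/2) f = -(468/125)cos x + (176/125)sin x + (329472/15625)cos 2x + (376096/15625)sin 2x
D E_alpha E_pi/2 (D E_alpha E_pi/2) (D E_alpha E_pi/2) f = (176/125)cos x + (468/125)sin x + (752192/15625)cos 2x - (658944/15625)sin 2x


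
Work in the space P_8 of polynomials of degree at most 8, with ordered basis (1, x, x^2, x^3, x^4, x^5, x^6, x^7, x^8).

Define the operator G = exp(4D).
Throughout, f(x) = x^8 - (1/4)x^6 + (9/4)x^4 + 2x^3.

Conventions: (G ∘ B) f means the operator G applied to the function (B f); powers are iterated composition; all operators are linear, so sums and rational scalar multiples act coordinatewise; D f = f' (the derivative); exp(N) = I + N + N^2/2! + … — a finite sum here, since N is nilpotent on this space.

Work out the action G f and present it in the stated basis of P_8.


the image equals g(x) = x^8 + 32x^7 + (1791/4)x^6 + 3578x^5 + (71449/4)x^4 + 57062x^3 + 113968x^2 + 130208x + 65216

order-1 term: 32x^7 - 6x^5 + 36x^3 + 24x^2
order-2 term: 448x^6 - 60x^4 + 216x^2 + 96x
order-3 term: 3584x^5 - 320x^3 + 576x + 128
order-4 term: 17920x^4 - 960x^2 + 576
order-5 term: 57344x^3 - 1536x
order-6 term: 114688x^2 - 1024
order-7 term: 131072x
order-8 term: 65536
the series for exp(4D) f terminates at order 8
exp(4D) f = x^8 + 32x^7 + (1791/4)x^6 + 3578x^5 + (71449/4)x^4 + 57062x^3 + 113968x^2 + 130208x + 65216


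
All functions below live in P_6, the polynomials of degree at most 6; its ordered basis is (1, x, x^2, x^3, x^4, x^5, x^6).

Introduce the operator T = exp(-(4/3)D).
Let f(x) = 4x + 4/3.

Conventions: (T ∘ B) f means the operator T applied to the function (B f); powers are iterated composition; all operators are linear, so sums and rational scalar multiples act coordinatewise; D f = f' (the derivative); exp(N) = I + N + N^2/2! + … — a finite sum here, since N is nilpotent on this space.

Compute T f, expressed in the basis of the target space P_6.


the result is g(x) = 4x - 4

order-1 term: -16/3
the series for exp(-(4/3)D) f terminates at order 1
exp(-(4/3)D) f = 4x - 4


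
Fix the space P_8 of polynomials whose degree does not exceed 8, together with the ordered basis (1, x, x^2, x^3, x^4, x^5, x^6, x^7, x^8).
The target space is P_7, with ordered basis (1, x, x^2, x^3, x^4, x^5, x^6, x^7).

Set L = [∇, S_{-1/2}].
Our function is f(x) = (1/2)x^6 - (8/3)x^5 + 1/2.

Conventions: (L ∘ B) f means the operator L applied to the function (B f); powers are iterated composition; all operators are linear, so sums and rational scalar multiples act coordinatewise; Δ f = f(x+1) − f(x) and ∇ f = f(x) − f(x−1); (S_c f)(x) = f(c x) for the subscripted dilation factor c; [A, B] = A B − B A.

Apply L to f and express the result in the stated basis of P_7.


the image equals g(x) = (9/64)x^5 + (205/128)x^4 + (125/32)x^3 + (1185/128)x^2 + (499/64)x + 415/128

S_{-1/2} f = (1/128)x^6 + (1/12)x^5 + 1/2
∇ S_{-1/2} f = (3/64)x^5 + (115/384)x^4 - (65/96)x^3 + (275/384)x^2 - (71/192)x + 29/384
∇ f = 3x^5 - (125/6)x^4 + (110/3)x^3 - (205/6)x^2 + (49/3)x - 19/6
S_{-1/2} ∇ f = -(3/32)x^5 - (125/96)x^4 - (55/12)x^3 - (205/24)x^2 - (49/6)x - 19/6
[∇, S_{-1/2}] f = (9/64)x^5 + (205/128)x^4 + (125/32)x^3 + (1185/128)x^2 + (499/64)x + 415/128


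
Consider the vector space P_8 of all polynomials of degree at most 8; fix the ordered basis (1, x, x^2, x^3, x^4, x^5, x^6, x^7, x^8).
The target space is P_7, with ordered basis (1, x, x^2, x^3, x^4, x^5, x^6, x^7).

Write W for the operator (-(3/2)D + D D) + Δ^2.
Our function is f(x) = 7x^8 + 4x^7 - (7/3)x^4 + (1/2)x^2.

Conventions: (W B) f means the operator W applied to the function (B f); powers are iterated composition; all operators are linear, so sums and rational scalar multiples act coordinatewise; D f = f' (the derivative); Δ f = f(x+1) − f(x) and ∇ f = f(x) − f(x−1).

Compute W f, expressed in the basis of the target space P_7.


the result is g(x) = -84x^7 + 742x^6 + 2688x^5 + 7700x^4 + 13734x^3 + 14616x^2 + (17469/2)x + 6754/3

D f = 56x^7 + 28x^6 - (28/3)x^3 + x
(-(3/2)D) f = -84x^7 - 42x^6 + 14x^3 - (3/2)x
D f = 56x^7 + 28x^6 - (28/3)x^3 + x
D D f = 392x^6 + 168x^5 - 28x^2 + 1
(-(3/2)D + D D) f = -84x^7 + 350x^6 + 168x^5 + 14x^3 - 28x^2 - (3/2)x + 1
Δ f = 56x^7 + 224x^6 + 476x^5 + 630x^4 + (1568/3)x^3 + 266x^2 + (227/3)x + 55/6
Δ Δ f = 392x^6 + 2520x^5 + 7700x^4 + 13720x^3 + 14644x^2 + 8736x + 6751/3
((-(3/2)D + D D) + Δ^2) f = -84x^7 + 742x^6 + 2688x^5 + 7700x^4 + 13734x^3 + 14616x^2 + (17469/2)x + 6754/3


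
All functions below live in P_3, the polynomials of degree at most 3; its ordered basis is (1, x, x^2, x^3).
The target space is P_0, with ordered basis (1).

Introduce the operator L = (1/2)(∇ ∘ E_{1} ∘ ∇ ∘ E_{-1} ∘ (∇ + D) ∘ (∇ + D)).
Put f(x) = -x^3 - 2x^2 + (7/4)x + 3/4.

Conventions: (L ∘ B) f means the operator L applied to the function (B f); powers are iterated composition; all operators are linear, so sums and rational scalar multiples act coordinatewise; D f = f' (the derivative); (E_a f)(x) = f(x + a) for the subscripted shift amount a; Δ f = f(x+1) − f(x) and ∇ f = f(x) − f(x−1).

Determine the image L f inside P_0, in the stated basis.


∇ f = -3x^2 - x + 11/4
D f = -3x^2 - 4x + 7/4
(∇ + D) f = -6x^2 - 5x + 9/2
∇ (∇ + D) f = -12x + 1
D (∇ + D) f = -12x - 5
(∇ + D) (∇ + D) f = -24x - 4
E_{-1} (∇ + D) (∇ + D) f = -24x + 20
∇ E_{-1} (∇ + D) (∇ + D) f = -24
E_{1} ∇ E_{-1} (∇ + D) (∇ + D) f = -24
∇ (E_{1} ∘ ∇ ∘ E_{-1} ∘ (∇ + D)) (∇ + D) f = 0
((1/2)(∇ ∘ E_{1} ∘ ∇ ∘ E_{-1} ∘ (∇ + D) ∘ (∇ + D))) f = 0

the image equals g(x) = 0


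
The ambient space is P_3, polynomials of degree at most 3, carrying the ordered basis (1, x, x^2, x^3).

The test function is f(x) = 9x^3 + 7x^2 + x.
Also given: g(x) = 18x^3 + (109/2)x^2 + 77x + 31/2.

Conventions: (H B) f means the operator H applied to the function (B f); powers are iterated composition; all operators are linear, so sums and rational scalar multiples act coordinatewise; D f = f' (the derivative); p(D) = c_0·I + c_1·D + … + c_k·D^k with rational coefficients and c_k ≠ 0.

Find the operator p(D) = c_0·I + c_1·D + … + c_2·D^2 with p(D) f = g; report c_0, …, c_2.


D^0 f = 9x^3 + 7x^2 + x
D^1 f = 27x^2 + 14x + 1
D^2 f = 54x + 14
matching coefficients of g against c_0 f + c_1 Df + … from the top degree down determines the c_i
solution: c_0 = 2, c_1 = 3/2, c_2 = 1

p(D) = 2·I + (3/2)·D + D^2, i.e. c_0 = 2, c_1 = 3/2, c_2 = 1


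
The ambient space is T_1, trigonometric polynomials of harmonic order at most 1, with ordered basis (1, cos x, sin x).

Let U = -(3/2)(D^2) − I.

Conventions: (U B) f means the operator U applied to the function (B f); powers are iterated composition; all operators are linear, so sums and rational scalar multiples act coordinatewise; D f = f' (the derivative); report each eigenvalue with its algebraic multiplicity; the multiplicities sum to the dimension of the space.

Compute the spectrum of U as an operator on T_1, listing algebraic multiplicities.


image of 1: -1
image of cos x: (1/2)cos x
image of sin x: (1/2)sin x
the matrix is diagonal; its diagonal is (-1, 1/2, 1/2)
for a triangular matrix the eigenvalues are the diagonal entries, with algebraic multiplicity their repetition count

λ = -1 (multiplicity 1), λ = 1/2 (multiplicity 2)


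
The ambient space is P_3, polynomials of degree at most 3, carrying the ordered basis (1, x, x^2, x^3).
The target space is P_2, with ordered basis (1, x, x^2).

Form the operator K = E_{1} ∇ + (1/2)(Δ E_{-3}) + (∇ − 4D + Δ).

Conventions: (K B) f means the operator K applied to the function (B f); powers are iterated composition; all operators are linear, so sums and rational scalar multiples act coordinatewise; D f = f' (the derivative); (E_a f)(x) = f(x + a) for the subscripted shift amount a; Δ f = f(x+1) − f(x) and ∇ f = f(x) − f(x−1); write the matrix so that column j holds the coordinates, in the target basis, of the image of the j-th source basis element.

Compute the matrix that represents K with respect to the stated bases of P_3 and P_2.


image of 1: 0
image of x: -1/2
image of x^2: -x - 3/2
image of x^3: -(3/2)x^2 - (9/2)x + 25/2
each image's coordinates form column j of the matrix

the matrix is [[0, -1/2, -3/2, 25/2]; [0, 0, -1, -9/2]; [0, 0, 0, -3/2]] (rows listed top to bottom)


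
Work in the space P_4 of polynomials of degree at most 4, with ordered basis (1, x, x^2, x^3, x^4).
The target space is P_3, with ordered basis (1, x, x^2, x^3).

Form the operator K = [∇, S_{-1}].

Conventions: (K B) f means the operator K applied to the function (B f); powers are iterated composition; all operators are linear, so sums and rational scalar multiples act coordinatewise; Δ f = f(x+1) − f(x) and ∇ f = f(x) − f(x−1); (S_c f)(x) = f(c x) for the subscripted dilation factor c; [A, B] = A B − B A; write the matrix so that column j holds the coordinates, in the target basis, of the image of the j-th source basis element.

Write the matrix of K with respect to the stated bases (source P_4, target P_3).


image of 1: 0
image of x: -2
image of x^2: 4x
image of x^3: -6x^2 - 2
image of x^4: 8x^3 + 8x
each image's coordinates form column j of the matrix

the matrix is [[0, -2, 0, -2, 0]; [0, 0, 4, 0, 8]; [0, 0, 0, -6, 0]; [0, 0, 0, 0, 8]] (rows listed top to bottom)


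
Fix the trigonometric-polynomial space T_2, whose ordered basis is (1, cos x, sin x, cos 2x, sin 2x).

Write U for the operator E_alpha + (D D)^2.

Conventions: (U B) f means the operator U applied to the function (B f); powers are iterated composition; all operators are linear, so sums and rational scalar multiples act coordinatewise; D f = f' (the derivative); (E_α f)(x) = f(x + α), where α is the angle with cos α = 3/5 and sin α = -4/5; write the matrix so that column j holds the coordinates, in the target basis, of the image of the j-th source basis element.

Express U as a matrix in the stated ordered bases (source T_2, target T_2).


image of 1: 1
image of cos x: (8/5)cos x + (4/5)sin x
image of sin x: -(4/5)cos x + (8/5)sin x
image of cos 2x: (393/25)cos 2x + (24/25)sin 2x
image of sin 2x: -(24/25)cos 2x + (393/25)sin 2x
each image's coordinates form column j of the matrix

the matrix is [[1, 0, 0, 0, 0]; [0, 8/5, -4/5, 0, 0]; [0, 4/5, 8/5, 0, 0]; [0, 0, 0, 393/25, -24/25]; [0, 0, 0, 24/25, 393/25]] (rows listed top to bottom)


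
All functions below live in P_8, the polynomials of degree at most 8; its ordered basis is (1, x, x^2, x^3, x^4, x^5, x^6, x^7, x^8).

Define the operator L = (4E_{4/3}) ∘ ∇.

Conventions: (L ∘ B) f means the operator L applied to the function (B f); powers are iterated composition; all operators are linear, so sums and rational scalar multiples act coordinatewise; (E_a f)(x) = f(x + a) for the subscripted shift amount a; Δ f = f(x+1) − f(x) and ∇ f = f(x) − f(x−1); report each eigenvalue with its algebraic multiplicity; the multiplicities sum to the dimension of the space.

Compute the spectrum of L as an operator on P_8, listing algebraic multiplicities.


image of 1: 0
image of x: 4
image of x^2: 8x + 20/3
image of x^3: 12x^2 + 20x + 28/3
image of x^4: 16x^3 + 40x^2 + (112/3)x + 340/27
image of x^5: 20x^4 + (200/3)x^3 + (280/3)x^2 + (1700/27)x + 1364/81
image of x^6: 24x^5 + 100x^4 + (560/3)x^3 + (1700/9)x^2 + (2728/27)x + 1820/81
image of x^7: 28x^6 + 140x^5 + (980/3)x^4 + (11900/27)x^3 + (9548/27)x^2 + (12740/81)x + 21844/729
image of x^8: 32x^7 + (560/3)x^6 + (1568/3)x^5 + (23800/27)x^4 + (76384/81)x^3 + (50960/81)x^2 + (174752/729)x + 87380/2187
the matrix is upper triangular; its diagonal is (0, 0, 0, 0, 0, 0, 0, 0, 0)
for a triangular matrix the eigenvalues are the diagonal entries, with algebraic multiplicity their repetition count

λ = 0 (multiplicity 9)


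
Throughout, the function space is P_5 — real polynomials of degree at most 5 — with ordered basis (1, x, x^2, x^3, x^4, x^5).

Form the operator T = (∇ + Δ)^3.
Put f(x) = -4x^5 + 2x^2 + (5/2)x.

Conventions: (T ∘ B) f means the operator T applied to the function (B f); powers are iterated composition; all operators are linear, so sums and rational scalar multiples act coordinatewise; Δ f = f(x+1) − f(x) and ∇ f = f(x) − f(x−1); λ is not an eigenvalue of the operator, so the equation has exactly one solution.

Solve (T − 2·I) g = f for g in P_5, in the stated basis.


the result is g(x) = 2x^5 + 479x^2 - (5/4)x + 480

write g with unknown coordinates in the stated basis and equate coefficients in (T − 2·I) g = f
solving from the highest basis element down gives g = 2x^5 + 479x^2 - (5/4)x + 480
check: T g = 960x^2 + 960
so T g − 2·g = -4x^5 + 2x^2 + (5/2)x = f ✓


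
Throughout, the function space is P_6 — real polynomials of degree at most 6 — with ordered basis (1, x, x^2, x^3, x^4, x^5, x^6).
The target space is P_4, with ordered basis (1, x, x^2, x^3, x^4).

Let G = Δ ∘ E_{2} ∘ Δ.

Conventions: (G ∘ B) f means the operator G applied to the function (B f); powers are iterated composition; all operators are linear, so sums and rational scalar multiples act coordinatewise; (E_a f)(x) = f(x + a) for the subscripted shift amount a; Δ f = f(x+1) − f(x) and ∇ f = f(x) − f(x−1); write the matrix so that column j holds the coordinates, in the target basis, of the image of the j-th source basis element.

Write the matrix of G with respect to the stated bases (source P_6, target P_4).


the matrix is [[0, 0, 2, 18, 110, 570, 2702]; [0, 0, 0, 6, 72, 550, 3420]; [0, 0, 0, 0, 12, 180, 1650]; [0, 0, 0, 0, 0, 20, 360]; [0, 0, 0, 0, 0, 0, 30]] (rows listed top to bottom)

image of 1: 0
image of x: 0
image of x^2: 2
image of x^3: 6x + 18
image of x^4: 12x^2 + 72x + 110
image of x^5: 20x^3 + 180x^2 + 550x + 570
image of x^6: 30x^4 + 360x^3 + 1650x^2 + 3420x + 2702
each image's coordinates form column j of the matrix


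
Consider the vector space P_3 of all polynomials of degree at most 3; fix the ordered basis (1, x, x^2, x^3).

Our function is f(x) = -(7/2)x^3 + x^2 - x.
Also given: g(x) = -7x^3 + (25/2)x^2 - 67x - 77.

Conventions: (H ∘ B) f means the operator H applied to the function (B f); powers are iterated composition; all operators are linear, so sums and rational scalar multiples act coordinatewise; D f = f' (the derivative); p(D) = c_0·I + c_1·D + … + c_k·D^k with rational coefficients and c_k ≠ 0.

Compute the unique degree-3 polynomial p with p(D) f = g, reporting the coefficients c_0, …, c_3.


c_0 = 2, c_1 = -1, c_2 = 3, c_3 = 4

D^0 f = -(7/2)x^3 + x^2 - x
D^1 f = -(21/2)x^2 + 2x - 1
D^2 f = -21x + 2
D^3 f = -21
matching coefficients of g against c_0 f + c_1 Df + … from the top degree down determines the c_i
solution: c_0 = 2, c_1 = -1, c_2 = 3, c_3 = 4


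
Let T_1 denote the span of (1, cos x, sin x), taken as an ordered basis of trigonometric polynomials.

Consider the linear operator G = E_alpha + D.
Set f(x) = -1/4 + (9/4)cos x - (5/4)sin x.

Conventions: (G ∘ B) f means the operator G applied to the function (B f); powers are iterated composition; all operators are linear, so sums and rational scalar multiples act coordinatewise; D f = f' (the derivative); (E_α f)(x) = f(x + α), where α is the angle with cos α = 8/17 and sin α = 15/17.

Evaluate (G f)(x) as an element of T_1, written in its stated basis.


g(x) = -1/4 - (22/17)cos x - (82/17)sin x

E_alpha f = -1/4 - (3/68)cos x - (175/68)sin x
D f = -(5/4)cos x - (9/4)sin x
(E_alpha + D) f = -1/4 - (22/17)cos x - (82/17)sin x


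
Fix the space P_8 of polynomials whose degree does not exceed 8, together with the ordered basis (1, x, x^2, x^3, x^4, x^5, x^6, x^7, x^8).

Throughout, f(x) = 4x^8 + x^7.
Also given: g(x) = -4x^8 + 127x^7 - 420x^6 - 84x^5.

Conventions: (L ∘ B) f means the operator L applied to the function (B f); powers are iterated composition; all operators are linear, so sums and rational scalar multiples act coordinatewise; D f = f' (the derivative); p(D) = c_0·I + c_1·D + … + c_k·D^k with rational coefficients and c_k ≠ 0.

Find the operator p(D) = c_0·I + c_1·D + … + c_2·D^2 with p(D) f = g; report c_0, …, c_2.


D^0 f = 4x^8 + x^7
D^1 f = 32x^7 + 7x^6
D^2 f = 224x^6 + 42x^5
matching coefficients of g against c_0 f + c_1 Df + … from the top degree down determines the c_i
solution: c_0 = -1, c_1 = 4, c_2 = -2

c_0 = -1, c_1 = 4, c_2 = -2


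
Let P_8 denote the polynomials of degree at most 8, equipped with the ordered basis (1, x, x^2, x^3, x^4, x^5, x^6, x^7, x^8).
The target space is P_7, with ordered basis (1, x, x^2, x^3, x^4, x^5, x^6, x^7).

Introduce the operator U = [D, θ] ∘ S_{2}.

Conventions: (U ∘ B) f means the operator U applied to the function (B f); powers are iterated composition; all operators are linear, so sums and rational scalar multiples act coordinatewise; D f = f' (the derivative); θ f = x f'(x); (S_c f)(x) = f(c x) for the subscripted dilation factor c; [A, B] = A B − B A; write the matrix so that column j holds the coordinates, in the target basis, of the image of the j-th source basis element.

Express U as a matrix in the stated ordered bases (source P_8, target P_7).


image of 1: 0
image of x: 2
image of x^2: 8x
image of x^3: 24x^2
image of x^4: 64x^3
image of x^5: 160x^4
image of x^6: 384x^5
image of x^7: 896x^6
image of x^8: 2048x^7
each image's coordinates form column j of the matrix

the matrix is [[0, 2, 0, 0, 0, 0, 0, 0, 0]; [0, 0, 8, 0, 0, 0, 0, 0, 0]; [0, 0, 0, 24, 0, 0, 0, 0, 0]; [0, 0, 0, 0, 64, 0, 0, 0, 0]; [0, 0, 0, 0, 0, 160, 0, 0, 0]; [0, 0, 0, 0, 0, 0, 384, 0, 0]; [0, 0, 0, 0, 0, 0, 0, 896, 0]; [0, 0, 0, 0, 0, 0, 0, 0, 2048]] (rows listed top to bottom)


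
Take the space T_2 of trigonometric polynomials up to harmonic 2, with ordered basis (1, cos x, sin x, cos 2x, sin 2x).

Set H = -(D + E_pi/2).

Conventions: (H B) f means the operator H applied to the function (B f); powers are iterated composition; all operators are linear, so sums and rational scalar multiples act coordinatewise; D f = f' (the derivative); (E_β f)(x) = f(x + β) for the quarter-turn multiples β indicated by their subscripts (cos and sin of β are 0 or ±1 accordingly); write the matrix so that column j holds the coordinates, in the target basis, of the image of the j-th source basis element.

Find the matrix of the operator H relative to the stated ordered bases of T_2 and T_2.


the matrix is [[-1, 0, 0, 0, 0]; [0, 0, -2, 0, 0]; [0, 2, 0, 0, 0]; [0, 0, 0, 1, -2]; [0, 0, 0, 2, 1]] (rows listed top to bottom)

image of 1: -1
image of cos x: 2sin x
image of sin x: -2cos x
image of cos 2x: cos 2x + 2sin 2x
image of sin 2x: -2cos 2x + sin 2x
each image's coordinates form column j of the matrix


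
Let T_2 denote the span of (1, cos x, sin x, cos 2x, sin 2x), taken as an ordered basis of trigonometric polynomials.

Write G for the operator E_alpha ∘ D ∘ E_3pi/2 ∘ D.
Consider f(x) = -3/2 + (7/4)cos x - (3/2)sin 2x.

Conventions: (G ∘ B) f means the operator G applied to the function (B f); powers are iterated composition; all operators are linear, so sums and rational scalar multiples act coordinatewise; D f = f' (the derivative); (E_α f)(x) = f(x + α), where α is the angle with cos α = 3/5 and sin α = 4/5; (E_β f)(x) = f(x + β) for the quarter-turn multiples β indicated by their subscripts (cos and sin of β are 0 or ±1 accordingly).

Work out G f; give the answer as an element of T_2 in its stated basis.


the result is g(x) = -(7/5)cos x - (21/20)sin x - (144/25)cos 2x + (42/25)sin 2x

D f = -(7/4)sin x - 3cos 2x
E_3pi/2 D f = (7/4)cos x + 3cos 2x
D E_3pi/2 D f = -(7/4)sin x - 6sin 2x
E_alpha D E_3pi/2 D f = -(7/5)cos x - (21/20)sin x - (144/25)cos 2x + (42/25)sin 2x


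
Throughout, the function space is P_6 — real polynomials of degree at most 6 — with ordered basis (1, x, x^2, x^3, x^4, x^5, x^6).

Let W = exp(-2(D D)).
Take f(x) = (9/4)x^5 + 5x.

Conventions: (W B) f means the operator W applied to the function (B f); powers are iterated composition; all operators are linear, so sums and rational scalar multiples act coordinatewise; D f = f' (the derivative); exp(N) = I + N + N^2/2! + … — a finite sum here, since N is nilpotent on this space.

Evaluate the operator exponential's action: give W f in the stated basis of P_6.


order-1 term: -90x^3
order-2 term: 540x
the series for exp(-2(D D)) f terminates at order 2
exp(-2(D D)) f = (9/4)x^5 - 90x^3 + 545x

the image equals g(x) = (9/4)x^5 - 90x^3 + 545x


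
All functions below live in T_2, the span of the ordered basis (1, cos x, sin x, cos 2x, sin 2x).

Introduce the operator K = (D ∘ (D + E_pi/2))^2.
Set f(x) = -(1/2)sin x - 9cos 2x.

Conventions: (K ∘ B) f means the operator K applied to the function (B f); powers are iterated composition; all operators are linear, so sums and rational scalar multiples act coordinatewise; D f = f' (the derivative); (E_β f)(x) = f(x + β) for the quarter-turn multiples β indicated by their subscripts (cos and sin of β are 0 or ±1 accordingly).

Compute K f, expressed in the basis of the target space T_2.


g(x) = -2sin x - 108cos 2x + 144sin 2x

D f = -(1/2)cos x + 18sin 2x
E_pi/2 f = -(1/2)cos x + 9cos 2x
(D + E_pi/2) f = -cos x + 9cos 2x + 18sin 2x
D (D + E_pi/2) f = sin x + 36cos 2x - 18sin 2x
D (D ∘ (D + E_pi/2)) f = cos x - 36cos 2x - 72sin 2x
E_pi/2 (D ∘ (D + E_pi/2)) f = cos x - 36cos 2x + 18sin 2x
(D + E_pi/2) (D ∘ (D + E_pi/2)) f = 2cos x - 72cos 2x - 54sin 2x
D (D + E_pi/2) (D ∘ (D + E_pi/2)) f = -2sin x - 108cos 2x + 144sin 2x


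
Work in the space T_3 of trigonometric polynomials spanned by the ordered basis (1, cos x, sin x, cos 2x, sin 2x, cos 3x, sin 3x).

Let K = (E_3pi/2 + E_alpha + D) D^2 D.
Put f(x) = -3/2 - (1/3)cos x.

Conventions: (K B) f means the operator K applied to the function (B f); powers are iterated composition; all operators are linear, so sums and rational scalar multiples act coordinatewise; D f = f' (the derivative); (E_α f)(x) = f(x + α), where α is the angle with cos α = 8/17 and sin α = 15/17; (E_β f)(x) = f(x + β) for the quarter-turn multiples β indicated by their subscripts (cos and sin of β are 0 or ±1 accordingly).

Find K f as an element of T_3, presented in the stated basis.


D f = (1/3)sin x
D D f = (1/3)cos x
D D D f = -(1/3)sin x
E_3pi/2 D^2 D f = (1/3)cos x
E_alpha D^2 D f = -(5/17)cos x - (8/51)sin x
D D^2 D f = -(1/3)cos x
(E_3pi/2 + E_alpha + D) D^2 D f = -(5/17)cos x - (8/51)sin x

g(x) = -(5/17)cos x - (8/51)sin x


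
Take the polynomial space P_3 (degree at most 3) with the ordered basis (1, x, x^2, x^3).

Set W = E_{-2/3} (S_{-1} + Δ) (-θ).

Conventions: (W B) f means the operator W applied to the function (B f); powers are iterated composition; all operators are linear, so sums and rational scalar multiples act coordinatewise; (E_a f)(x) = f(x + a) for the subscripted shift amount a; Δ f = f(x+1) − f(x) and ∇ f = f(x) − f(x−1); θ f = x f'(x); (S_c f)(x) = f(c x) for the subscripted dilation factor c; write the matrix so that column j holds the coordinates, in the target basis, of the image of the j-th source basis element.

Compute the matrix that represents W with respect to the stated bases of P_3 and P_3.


the matrix is [[0, -5/3, -2/9, -17/9]; [0, 1, -4/3, 7]; [0, 0, -2, -15]; [0, 0, 0, 3]] (rows listed top to bottom)

image of 1: 0
image of x: x - 5/3
image of x^2: -2x^2 - (4/3)x - 2/9
image of x^3: 3x^3 - 15x^2 + 7x - 17/9
each image's coordinates form column j of the matrix


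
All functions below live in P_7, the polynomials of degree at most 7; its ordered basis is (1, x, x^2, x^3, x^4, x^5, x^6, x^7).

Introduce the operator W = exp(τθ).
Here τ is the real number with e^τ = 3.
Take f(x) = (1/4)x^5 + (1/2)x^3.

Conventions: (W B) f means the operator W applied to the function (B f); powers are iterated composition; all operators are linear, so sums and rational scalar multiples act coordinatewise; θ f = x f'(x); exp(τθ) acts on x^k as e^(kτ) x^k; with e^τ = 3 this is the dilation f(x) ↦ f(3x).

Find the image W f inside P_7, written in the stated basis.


the result is g(x) = (243/4)x^5 + (27/2)x^3

exp(τθ) x^k = e^(kτ) x^k; with e^τ = 3 this sends x^k to 3^k x^k
x^3 ↦ 27 x^3
x^5 ↦ 243 x^5
applying this coordinatewise to f: exp(τθ) f = (243/4)x^5 + (27/2)x^3


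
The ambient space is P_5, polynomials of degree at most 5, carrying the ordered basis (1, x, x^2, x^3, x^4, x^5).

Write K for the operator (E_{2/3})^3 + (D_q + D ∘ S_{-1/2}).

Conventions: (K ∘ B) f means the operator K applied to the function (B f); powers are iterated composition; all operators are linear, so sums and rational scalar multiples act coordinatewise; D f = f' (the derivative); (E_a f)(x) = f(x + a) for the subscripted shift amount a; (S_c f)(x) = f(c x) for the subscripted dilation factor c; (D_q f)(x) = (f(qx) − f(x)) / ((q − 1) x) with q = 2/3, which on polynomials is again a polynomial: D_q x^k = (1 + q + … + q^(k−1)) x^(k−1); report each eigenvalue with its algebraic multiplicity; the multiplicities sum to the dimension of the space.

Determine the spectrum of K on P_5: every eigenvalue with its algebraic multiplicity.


λ = 1 (multiplicity 6)

image of 1: 1
image of x: x + 5/2
image of x^2: x^2 + (37/6)x + 4
image of x^3: x^3 + (557/72)x^2 + 12x + 8
image of x^4: x^4 + (1151/108)x^3 + 24x^2 + 32x + 16
image of x^5: x^5 + (32267/2592)x^4 + 40x^3 + 80x^2 + 80x + 32
the matrix is upper triangular; its diagonal is (1, 1, 1, 1, 1, 1)
for a triangular matrix the eigenvalues are the diagonal entries, with algebraic multiplicity their repetition count


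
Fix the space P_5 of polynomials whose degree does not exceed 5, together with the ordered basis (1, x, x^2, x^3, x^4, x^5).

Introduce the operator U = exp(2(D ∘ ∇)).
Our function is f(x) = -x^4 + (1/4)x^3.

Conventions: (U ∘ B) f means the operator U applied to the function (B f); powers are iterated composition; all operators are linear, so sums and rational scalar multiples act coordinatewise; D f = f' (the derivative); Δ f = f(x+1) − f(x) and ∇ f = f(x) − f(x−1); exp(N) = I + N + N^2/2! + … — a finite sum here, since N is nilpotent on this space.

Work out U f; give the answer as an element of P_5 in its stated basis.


order-1 term: -24x^2 + 27x - 19/2
order-2 term: -48
the series for exp(2(D ∘ ∇)) f terminates at order 2
exp(2(D ∘ ∇)) f = -x^4 + (1/4)x^3 - 24x^2 + 27x - 115/2

the image equals g(x) = -x^4 + (1/4)x^3 - 24x^2 + 27x - 115/2


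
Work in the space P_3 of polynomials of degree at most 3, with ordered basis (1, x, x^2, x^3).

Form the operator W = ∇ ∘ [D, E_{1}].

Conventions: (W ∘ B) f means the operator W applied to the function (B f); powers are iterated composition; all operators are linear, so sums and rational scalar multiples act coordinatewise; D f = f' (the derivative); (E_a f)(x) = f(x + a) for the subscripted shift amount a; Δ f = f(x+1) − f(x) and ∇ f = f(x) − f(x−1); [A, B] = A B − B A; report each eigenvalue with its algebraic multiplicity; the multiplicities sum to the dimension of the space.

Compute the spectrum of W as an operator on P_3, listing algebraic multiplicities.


image of 1: 0
image of x: 0
image of x^2: 0
image of x^3: 0
the matrix is upper triangular; its diagonal is (0, 0, 0, 0)
for a triangular matrix the eigenvalues are the diagonal entries, with algebraic multiplicity their repetition count

λ = 0 (multiplicity 4)


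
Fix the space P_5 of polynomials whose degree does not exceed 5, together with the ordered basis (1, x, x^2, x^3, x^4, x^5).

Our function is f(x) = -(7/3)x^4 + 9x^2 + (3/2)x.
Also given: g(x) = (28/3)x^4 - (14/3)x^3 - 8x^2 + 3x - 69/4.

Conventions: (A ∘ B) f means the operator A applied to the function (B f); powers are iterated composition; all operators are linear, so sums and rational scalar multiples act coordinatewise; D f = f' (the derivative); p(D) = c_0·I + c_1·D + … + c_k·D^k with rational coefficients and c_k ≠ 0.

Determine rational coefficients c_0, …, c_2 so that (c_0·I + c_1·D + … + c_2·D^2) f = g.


p(D) = -4·I + (1/2)·D − D^2, i.e. c_0 = -4, c_1 = 1/2, c_2 = -1

D^0 f = -(7/3)x^4 + 9x^2 + (3/2)x
D^1 f = -(28/3)x^3 + 18x + 3/2
D^2 f = -28x^2 + 18
matching coefficients of g against c_0 f + c_1 Df + … from the top degree down determines the c_i
solution: c_0 = -4, c_1 = 1/2, c_2 = -1


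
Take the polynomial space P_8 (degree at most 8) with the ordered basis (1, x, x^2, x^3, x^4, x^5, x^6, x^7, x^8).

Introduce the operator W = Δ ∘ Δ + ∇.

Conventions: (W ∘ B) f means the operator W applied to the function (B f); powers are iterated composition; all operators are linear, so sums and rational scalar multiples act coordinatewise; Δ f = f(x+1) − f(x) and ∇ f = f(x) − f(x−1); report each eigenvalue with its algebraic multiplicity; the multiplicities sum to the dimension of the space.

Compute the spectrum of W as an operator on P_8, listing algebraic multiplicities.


λ = 0 (multiplicity 9)

image of 1: 0
image of x: 1
image of x^2: 2x + 1
image of x^3: 3x^2 + 3x + 7
image of x^4: 4x^3 + 6x^2 + 28x + 13
image of x^5: 5x^4 + 10x^3 + 70x^2 + 65x + 31
image of x^6: 6x^5 + 15x^4 + 140x^3 + 195x^2 + 186x + 61
image of x^7: 7x^6 + 21x^5 + 245x^4 + 455x^3 + 651x^2 + 427x + 127
image of x^8: 8x^7 + 28x^6 + 392x^5 + 910x^4 + 1736x^3 + 1708x^2 + 1016x + 253
the matrix is upper triangular; its diagonal is (0, 0, 0, 0, 0, 0, 0, 0, 0)
for a triangular matrix the eigenvalues are the diagonal entries, with algebraic multiplicity their repetition count


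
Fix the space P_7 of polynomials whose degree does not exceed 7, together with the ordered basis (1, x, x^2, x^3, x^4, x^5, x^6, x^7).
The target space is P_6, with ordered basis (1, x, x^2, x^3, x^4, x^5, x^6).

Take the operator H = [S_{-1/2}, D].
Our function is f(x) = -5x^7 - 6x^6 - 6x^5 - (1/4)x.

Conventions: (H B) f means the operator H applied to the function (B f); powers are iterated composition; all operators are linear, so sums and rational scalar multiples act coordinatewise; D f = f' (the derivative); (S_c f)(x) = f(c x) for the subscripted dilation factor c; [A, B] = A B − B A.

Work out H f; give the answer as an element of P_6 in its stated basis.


g(x) = -(105/128)x^6 + (27/16)x^5 - (45/16)x^4 - 3/8

D f = -35x^6 - 36x^5 - 30x^4 - 1/4
S_{-1/2} D f = -(35/64)x^6 + (9/8)x^5 - (15/8)x^4 - 1/4
S_{-1/2} f = (5/128)x^7 - (3/32)x^6 + (3/16)x^5 + (1/8)x
D S_{-1/2} f = (35/128)x^6 - (9/16)x^5 + (15/16)x^4 + 1/8
[S_{-1/2}, D] f = -(105/128)x^6 + (27/16)x^5 - (45/16)x^4 - 3/8


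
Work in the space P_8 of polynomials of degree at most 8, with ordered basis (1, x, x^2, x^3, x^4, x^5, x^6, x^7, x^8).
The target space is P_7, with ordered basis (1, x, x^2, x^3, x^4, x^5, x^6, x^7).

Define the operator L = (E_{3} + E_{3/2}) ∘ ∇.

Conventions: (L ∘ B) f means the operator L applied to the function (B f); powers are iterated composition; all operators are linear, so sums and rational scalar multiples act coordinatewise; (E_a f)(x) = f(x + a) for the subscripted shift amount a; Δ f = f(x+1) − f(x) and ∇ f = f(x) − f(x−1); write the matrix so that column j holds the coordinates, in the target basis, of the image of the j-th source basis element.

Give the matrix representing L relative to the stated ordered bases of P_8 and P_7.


the matrix is [[0, 2, 7, 89/4, 70, 3497/16, 5411/8, 132869/64, 50645/8]; [0, 0, 4, 21, 89, 350, 10491/8, 37877/8, 132869/8]; [0, 0, 0, 6, 42, 445/2, 1050, 73437/16, 37877/2]; [0, 0, 0, 0, 8, 70, 445, 2450, 24479/2]; [0, 0, 0, 0, 0, 10, 105, 3115/4, 4900]; [0, 0, 0, 0, 0, 0, 12, 147, 1246]; [0, 0, 0, 0, 0, 0, 0, 14, 196]; [0, 0, 0, 0, 0, 0, 0, 0, 16]] (rows listed top to bottom)

image of 1: 0
image of x: 2
image of x^2: 4x + 7
image of x^3: 6x^2 + 21x + 89/4
image of x^4: 8x^3 + 42x^2 + 89x + 70
image of x^5: 10x^4 + 70x^3 + (445/2)x^2 + 350x + 3497/16
image of x^6: 12x^5 + 105x^4 + 445x^3 + 1050x^2 + (10491/8)x + 5411/8
image of x^7: 14x^6 + 147x^5 + (3115/4)x^4 + 2450x^3 + (73437/16)x^2 + (37877/8)x + 132869/64
image of x^8: 16x^7 + 196x^6 + 1246x^5 + 4900x^4 + (24479/2)x^3 + (37877/2)x^2 + (132869/8)x + 50645/8
each image's coordinates form column j of the matrix


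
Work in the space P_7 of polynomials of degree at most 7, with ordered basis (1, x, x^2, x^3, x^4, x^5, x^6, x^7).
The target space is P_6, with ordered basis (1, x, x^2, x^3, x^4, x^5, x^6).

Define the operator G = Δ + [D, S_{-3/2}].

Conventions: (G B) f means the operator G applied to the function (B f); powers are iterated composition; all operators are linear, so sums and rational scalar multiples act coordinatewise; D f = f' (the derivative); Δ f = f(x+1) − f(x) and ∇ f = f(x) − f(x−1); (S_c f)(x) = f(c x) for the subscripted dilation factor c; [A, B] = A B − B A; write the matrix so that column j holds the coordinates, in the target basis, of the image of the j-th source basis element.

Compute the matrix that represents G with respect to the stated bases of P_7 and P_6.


the matrix is [[0, -3/2, 1, 1, 1, 1, 1, 1]; [0, 0, 19/2, 3, 4, 5, 6, 7]; [0, 0, 0, -111/8, 6, 10, 15, 21]; [0, 0, 0, 0, 151/4, 10, 20, 35]; [0, 0, 0, 0, 0, -1865/32, 15, 35]; [0, 0, 0, 0, 0, 0, 3837/32, 21]; [0, 0, 0, 0, 0, 0, 0, -24619/128]] (rows listed top to bottom)

image of 1: 0
image of x: -3/2
image of x^2: (19/2)x + 1
image of x^3: -(111/8)x^2 + 3x + 1
image of x^4: (151/4)x^3 + 6x^2 + 4x + 1
image of x^5: -(1865/32)x^4 + 10x^3 + 10x^2 + 5x + 1
image of x^6: (3837/32)x^5 + 15x^4 + 20x^3 + 15x^2 + 6x + 1
image of x^7: -(24619/128)x^6 + 21x^5 + 35x^4 + 35x^3 + 21x^2 + 7x + 1
each image's coordinates form column j of the matrix


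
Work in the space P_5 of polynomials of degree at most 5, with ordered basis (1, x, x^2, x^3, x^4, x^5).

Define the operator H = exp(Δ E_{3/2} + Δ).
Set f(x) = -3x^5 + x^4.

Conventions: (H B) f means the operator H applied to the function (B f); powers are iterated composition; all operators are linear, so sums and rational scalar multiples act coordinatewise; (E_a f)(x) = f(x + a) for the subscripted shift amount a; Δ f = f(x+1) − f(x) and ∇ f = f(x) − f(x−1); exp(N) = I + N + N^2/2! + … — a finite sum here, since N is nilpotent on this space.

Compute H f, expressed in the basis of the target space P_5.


order-1 term: -30x^4 - 142x^3 - (735/2)x^2 - 472x - 3811/16
order-2 term: -120x^3 - 876x^2 - 2595x - 5713/2
order-3 term: -240x^2 - 1768x - 3720
order-4 term: -240x - 1184
order-5 term: -96
the series for exp(Δ E_{3/2} + Δ) f terminates at order 5
exp(Δ E_{3/2} + Δ) f = -3x^5 - 29x^4 - 262x^3 - (2967/2)x^2 - 5075x - 129515/16

the result is g(x) = -3x^5 - 29x^4 - 262x^3 - (2967/2)x^2 - 5075x - 129515/16


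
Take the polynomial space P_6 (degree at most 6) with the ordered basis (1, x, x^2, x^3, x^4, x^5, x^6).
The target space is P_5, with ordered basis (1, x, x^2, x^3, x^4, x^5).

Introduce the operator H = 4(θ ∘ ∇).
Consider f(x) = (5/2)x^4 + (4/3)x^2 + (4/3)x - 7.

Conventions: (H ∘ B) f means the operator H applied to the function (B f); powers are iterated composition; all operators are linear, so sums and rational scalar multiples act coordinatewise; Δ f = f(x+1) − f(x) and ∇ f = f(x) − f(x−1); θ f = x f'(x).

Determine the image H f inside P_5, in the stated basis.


∇ f = 10x^3 - 15x^2 + (38/3)x - 5/2
θ ∇ f = 30x^3 - 30x^2 + (38/3)x
(4(θ ∘ ∇)) f = 120x^3 - 120x^2 + (152/3)x

the result is g(x) = 120x^3 - 120x^2 + (152/3)x


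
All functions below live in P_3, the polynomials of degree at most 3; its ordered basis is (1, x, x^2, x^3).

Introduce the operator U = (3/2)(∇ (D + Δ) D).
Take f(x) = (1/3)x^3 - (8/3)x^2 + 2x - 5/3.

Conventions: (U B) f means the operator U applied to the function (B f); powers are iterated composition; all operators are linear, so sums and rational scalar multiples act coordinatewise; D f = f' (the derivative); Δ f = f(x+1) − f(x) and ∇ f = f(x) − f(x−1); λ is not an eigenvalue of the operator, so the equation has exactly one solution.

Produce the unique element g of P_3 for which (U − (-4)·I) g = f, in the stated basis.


write g with unknown coordinates in the stated basis and equate coefficients in (U − (-4)·I) g = f
solving from the highest basis element down gives g = (1/12)x^3 - (2/3)x^2 + (1/2)x - 19/24
check: U g = 3/2
so U g − (-4)·g = (1/3)x^3 - (8/3)x^2 + 2x - 5/3 = f ✓

the image equals g(x) = (1/12)x^3 - (2/3)x^2 + (1/2)x - 19/24
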